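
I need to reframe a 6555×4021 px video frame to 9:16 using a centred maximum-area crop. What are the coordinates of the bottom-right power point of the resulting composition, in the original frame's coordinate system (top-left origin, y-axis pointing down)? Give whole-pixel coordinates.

6555/4021 > 9/16, so the 9:16 crop keeps the full height 4021 and trims width to 4021 × 9/16 = 2261.81 px.
Left offset = (6555 − 2261.81)/2 = 2146.59 px; top offset = 0.
Bottom-right is two-thirds across and two-thirds down within the crop:
x = 2146.59 + 2 × 2261.81/3 ≈ 3654; y = 0.00 + 2 × 4021.00/3 ≈ 2681.

x = 3654 px, y = 2681 px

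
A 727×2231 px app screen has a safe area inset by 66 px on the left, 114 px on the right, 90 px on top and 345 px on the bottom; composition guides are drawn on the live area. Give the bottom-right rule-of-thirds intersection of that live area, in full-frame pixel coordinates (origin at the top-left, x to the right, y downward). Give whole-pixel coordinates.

Content width = 727 − 66 − 114 = 547 px; content height = 2231 − 90 − 345 = 1796 px.
Bottom-right is two-thirds across and two-thirds down within the live area.
x = 66 + 2 × 547/3 = 66 + 364.67 ≈ 431
y = 90 + 2 × 1796/3 = 90 + 1197.33 ≈ 1287

x = 431 px, y = 1287 px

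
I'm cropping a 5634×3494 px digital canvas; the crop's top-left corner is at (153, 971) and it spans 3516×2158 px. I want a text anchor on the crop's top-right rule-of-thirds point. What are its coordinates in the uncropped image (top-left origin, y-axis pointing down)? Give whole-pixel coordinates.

(2497, 1690)

One third of the crop width 3516 is 1172.00 px.
One third of the crop height 2158 is 719.33 px.
The top-right point is two-thirds across and one-third down within the crop:
x = 153 + 2 × 1172.00 ≈ 2497; y = 971 + 1 × 719.33 ≈ 1690.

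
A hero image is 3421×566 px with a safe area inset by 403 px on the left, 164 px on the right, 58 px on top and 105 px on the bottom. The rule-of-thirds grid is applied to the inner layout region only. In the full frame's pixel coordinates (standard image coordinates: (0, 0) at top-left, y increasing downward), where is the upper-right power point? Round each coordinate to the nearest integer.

(2306, 192)

Content width = 3421 − 403 − 164 = 2854 px; content height = 566 − 58 − 105 = 403 px.
Upper-right is two-thirds across and one-third down within the inner layout region.
x = 403 + 2 × 2854/3 = 403 + 1902.67 ≈ 2306
y = 58 + 1 × 403/3 = 58 + 134.33 ≈ 192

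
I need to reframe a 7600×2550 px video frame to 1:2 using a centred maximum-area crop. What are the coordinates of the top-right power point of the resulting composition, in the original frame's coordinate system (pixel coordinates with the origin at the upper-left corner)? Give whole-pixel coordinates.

x = 4013 px, y = 850 px

7600/2550 > 1/2, so the 1:2 crop keeps the full height 2550 and trims width to 2550 × 1/2 = 1275.00 px.
Left offset = (7600 − 1275.00)/2 = 3162.50 px; top offset = 0.
Top-right is two-thirds across and one-third down within the crop:
x = 3162.50 + 2 × 1275.00/3 ≈ 4013; y = 0.00 + 1 × 2550.00/3 ≈ 850.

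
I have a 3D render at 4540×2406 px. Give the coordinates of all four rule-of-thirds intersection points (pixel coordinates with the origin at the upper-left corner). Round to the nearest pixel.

One third of 4540 is 1513.33; one third of 2406 is 802.
Vertical third lines at x = 1513 and x = 3027; horizontal third lines at y = 802 and y = 1604.

(1513, 802), (3027, 802), (1513, 1604), (3027, 1604)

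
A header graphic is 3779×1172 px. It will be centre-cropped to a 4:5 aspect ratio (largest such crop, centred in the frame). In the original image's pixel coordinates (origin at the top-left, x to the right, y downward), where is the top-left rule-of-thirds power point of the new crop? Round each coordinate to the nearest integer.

3779/1172 > 4/5, so the 4:5 crop keeps the full height 1172 and trims width to 1172 × 4/5 = 937.60 px.
Left offset = (3779 − 937.60)/2 = 1420.70 px; top offset = 0.
Top-left is one-third across and one-third down within the crop:
x = 1420.70 + 1 × 937.60/3 ≈ 1733; y = 0.00 + 1 × 1172.00/3 ≈ 391.

x = 1733 px, y = 391 px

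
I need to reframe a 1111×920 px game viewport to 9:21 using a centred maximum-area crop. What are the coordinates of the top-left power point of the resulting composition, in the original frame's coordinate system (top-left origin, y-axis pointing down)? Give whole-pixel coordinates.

1111/920 > 9/21, so the 9:21 crop keeps the full height 920 and trims width to 920 × 9/21 = 394.29 px.
Left offset = (1111 − 394.29)/2 = 358.36 px; top offset = 0.
Top-left is one-third across and one-third down within the crop:
x = 358.36 + 1 × 394.29/3 ≈ 490; y = 0.00 + 1 × 920.00/3 ≈ 307.

x = 490 px, y = 307 px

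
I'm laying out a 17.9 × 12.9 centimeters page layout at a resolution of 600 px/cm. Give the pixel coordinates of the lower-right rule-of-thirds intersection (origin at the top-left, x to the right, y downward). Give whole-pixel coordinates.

In pixels the canvas is 17.9 × 600 = 10740 wide and 12.9 × 600 = 7740 tall.
The lower-right point is two-thirds across and two-thirds down:
x = 2 × 10740/3 ≈ 7160; y = 2 × 7740/3 ≈ 5160.

(7160, 5160)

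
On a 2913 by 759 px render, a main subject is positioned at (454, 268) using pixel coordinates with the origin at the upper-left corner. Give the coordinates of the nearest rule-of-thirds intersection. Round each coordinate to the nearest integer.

(971, 253)

Third lines: x ∈ {971, 1942}, y ∈ {253, 506}.
454 is closer to x = 971; 268 is closer to y = 253.
So the nearest intersection is the upper-left power point.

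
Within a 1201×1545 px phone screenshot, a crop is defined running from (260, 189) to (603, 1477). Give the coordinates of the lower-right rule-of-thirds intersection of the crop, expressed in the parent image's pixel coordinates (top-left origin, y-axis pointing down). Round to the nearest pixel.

(489, 1048)

Crop width = 603 − 260 = 343 px; one third is 114.33 px.
Crop height = 1477 − 189 = 1288 px; one third is 429.33 px.
The lower-right point is two-thirds across and two-thirds down within the crop:
x = 260 + 2 × 114.33 ≈ 489; y = 189 + 2 × 429.33 ≈ 1048.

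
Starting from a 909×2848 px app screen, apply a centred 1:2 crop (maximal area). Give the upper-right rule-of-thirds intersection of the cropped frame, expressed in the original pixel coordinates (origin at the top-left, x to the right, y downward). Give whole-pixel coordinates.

909/2848 < 1/2, so the 1:2 crop keeps the full width 909 and trims height to 909 × 2/1 = 1818.00 px.
Top offset = (2848 − 1818.00)/2 = 515.00 px; left offset = 0.
Upper-right is two-thirds across and one-third down within the crop:
x = 0.00 + 2 × 909.00/3 ≈ 606; y = 515.00 + 1 × 1818.00/3 ≈ 1121.

x = 606 px, y = 1121 px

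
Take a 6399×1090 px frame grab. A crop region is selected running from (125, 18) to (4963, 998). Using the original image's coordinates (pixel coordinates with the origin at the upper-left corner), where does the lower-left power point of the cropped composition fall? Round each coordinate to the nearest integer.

x = 1738 px, y = 671 px

Crop width = 4963 − 125 = 4838 px; one third is 1612.67 px.
Crop height = 998 − 18 = 980 px; one third is 326.67 px.
The lower-left point is one-third across and two-thirds down within the crop:
x = 125 + 1 × 1612.67 ≈ 1738; y = 18 + 2 × 326.67 ≈ 671.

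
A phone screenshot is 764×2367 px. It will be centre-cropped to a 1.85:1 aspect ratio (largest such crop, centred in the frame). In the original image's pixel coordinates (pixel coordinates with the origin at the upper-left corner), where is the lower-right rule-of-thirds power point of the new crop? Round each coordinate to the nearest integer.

764/2367 < 1.85/1, so the 1.85:1 crop keeps the full width 764 and trims height to 764 × 1/1.85 = 412.97 px.
Top offset = (2367 − 412.97)/2 = 977.01 px; left offset = 0.
Lower-right is two-thirds across and two-thirds down within the crop:
x = 0.00 + 2 × 764.00/3 ≈ 509; y = 977.01 + 2 × 412.97/3 ≈ 1252.

x = 509 px, y = 1252 px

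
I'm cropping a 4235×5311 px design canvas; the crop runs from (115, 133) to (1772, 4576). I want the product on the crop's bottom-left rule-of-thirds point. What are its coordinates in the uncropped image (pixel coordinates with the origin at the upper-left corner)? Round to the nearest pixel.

Crop width = 1772 − 115 = 1657 px; one third is 552.33 px.
Crop height = 4576 − 133 = 4443 px; one third is 1481.00 px.
The bottom-left point is one-third across and two-thirds down within the crop:
x = 115 + 1 × 552.33 ≈ 667; y = 133 + 2 × 1481.00 ≈ 3095.

(667, 3095)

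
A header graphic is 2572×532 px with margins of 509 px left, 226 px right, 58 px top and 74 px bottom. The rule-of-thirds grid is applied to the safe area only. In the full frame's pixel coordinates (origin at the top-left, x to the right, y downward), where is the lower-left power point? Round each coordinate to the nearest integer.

(1121, 325)

Content width = 2572 − 509 − 226 = 1837 px; content height = 532 − 58 − 74 = 400 px.
Lower-left is one-third across and two-thirds down within the safe area.
x = 509 + 1 × 1837/3 = 509 + 612.33 ≈ 1121
y = 58 + 2 × 400/3 = 58 + 266.67 ≈ 325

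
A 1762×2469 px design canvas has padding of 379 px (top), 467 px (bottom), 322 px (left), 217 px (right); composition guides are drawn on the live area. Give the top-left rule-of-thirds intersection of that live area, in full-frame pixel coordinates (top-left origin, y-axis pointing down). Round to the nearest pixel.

Content width = 1762 − 322 − 217 = 1223 px; content height = 2469 − 379 − 467 = 1623 px.
Top-left is one-third across and one-third down within the live area.
x = 322 + 1 × 1223/3 = 322 + 407.67 ≈ 730
y = 379 + 1 × 1623/3 = 379 + 541.00 ≈ 920

(730, 920)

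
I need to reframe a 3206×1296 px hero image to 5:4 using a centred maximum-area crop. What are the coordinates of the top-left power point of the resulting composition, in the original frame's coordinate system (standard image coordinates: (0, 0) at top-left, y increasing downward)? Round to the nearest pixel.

3206/1296 > 5/4, so the 5:4 crop keeps the full height 1296 and trims width to 1296 × 5/4 = 1620.00 px.
Left offset = (3206 − 1620.00)/2 = 793.00 px; top offset = 0.
Top-left is one-third across and one-third down within the crop:
x = 793.00 + 1 × 1620.00/3 ≈ 1333; y = 0.00 + 1 × 1296.00/3 ≈ 432.

x = 1333 px, y = 432 px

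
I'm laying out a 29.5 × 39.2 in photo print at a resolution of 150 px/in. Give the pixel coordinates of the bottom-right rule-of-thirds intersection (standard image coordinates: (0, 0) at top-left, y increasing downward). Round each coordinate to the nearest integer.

In pixels the canvas is 29.5 × 150 = 4425 wide and 39.2 × 150 = 5880 tall.
The bottom-right point is two-thirds across and two-thirds down:
x = 2 × 4425/3 ≈ 2950; y = 2 × 5880/3 ≈ 3920.

(2950, 3920)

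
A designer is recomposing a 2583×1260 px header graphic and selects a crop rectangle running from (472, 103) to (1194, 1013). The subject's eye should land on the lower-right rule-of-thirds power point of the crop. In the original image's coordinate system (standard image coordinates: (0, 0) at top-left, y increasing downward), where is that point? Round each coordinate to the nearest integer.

Crop width = 1194 − 472 = 722 px; one third is 240.67 px.
Crop height = 1013 − 103 = 910 px; one third is 303.33 px.
The lower-right point is two-thirds across and two-thirds down within the crop:
x = 472 + 2 × 240.67 ≈ 953; y = 103 + 2 × 303.33 ≈ 710.

x = 953 px, y = 710 px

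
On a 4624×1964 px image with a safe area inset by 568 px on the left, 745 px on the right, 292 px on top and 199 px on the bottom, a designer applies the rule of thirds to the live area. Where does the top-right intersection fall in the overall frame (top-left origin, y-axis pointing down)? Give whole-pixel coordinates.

Content width = 4624 − 568 − 745 = 3311 px; content height = 1964 − 292 − 199 = 1473 px.
Top-right is two-thirds across and one-third down within the live area.
x = 568 + 2 × 3311/3 = 568 + 2207.33 ≈ 2775
y = 292 + 1 × 1473/3 = 292 + 491.00 ≈ 783

x = 2775 px, y = 783 px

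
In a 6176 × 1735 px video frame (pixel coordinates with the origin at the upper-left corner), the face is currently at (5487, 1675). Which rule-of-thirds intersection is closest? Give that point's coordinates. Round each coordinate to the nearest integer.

(4117, 1157)

Third lines: x ∈ {2059, 4117}, y ∈ {578, 1157}.
5487 is closer to x = 4117; 1675 is closer to y = 1157.
So the nearest intersection is the lower-right power point.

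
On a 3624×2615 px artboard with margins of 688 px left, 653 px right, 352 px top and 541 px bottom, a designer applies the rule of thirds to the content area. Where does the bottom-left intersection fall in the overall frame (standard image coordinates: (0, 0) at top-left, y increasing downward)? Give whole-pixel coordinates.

Content width = 3624 − 688 − 653 = 2283 px; content height = 2615 − 352 − 541 = 1722 px.
Bottom-left is one-third across and two-thirds down within the content area.
x = 688 + 1 × 2283/3 = 688 + 761.00 ≈ 1449
y = 352 + 2 × 1722/3 = 352 + 1148.00 ≈ 1500

(1449, 1500)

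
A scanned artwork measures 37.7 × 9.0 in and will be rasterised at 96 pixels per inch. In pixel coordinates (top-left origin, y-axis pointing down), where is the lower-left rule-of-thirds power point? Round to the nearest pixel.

In pixels the canvas is 37.7 × 96 = 3619.2 wide and 9.0 × 96 = 864 tall.
The lower-left point is one-third across and two-thirds down:
x = 1 × 3619.2/3 ≈ 1206; y = 2 × 864/3 ≈ 576.

x = 1206 px, y = 576 px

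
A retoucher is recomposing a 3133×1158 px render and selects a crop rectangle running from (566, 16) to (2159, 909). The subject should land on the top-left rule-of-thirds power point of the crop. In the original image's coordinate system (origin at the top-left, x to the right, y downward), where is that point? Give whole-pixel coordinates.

Crop width = 2159 − 566 = 1593 px; one third is 531.00 px.
Crop height = 909 − 16 = 893 px; one third is 297.67 px.
The top-left point is one-third across and one-third down within the crop:
x = 566 + 1 × 531.00 ≈ 1097; y = 16 + 1 × 297.67 ≈ 314.

(1097, 314)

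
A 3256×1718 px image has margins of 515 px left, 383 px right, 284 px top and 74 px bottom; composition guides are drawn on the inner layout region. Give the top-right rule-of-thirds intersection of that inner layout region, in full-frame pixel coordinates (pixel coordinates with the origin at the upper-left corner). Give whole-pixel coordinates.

(2087, 737)

Content width = 3256 − 515 − 383 = 2358 px; content height = 1718 − 284 − 74 = 1360 px.
Top-right is two-thirds across and one-third down within the inner layout region.
x = 515 + 2 × 2358/3 = 515 + 1572.00 ≈ 2087
y = 284 + 1 × 1360/3 = 284 + 453.33 ≈ 737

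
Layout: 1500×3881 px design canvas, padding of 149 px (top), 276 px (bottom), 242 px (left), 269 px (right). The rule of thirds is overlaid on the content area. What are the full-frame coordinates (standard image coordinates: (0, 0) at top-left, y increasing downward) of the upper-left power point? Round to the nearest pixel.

Content width = 1500 − 242 − 269 = 989 px; content height = 3881 − 149 − 276 = 3456 px.
Upper-left is one-third across and one-third down within the content area.
x = 242 + 1 × 989/3 = 242 + 329.67 ≈ 572
y = 149 + 1 × 3456/3 = 149 + 1152.00 ≈ 1301

x = 572 px, y = 1301 px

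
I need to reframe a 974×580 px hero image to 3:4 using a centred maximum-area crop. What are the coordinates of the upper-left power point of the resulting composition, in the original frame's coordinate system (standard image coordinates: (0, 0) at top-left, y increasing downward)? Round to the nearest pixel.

974/580 > 3/4, so the 3:4 crop keeps the full height 580 and trims width to 580 × 3/4 = 435.00 px.
Left offset = (974 − 435.00)/2 = 269.50 px; top offset = 0.
Upper-left is one-third across and one-third down within the crop:
x = 269.50 + 1 × 435.00/3 ≈ 415; y = 0.00 + 1 × 580.00/3 ≈ 193.

(415, 193)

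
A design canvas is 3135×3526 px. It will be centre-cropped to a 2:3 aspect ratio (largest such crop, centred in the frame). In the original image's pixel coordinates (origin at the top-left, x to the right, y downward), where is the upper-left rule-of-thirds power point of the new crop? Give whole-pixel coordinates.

x = 1176 px, y = 1175 px

3135/3526 > 2/3, so the 2:3 crop keeps the full height 3526 and trims width to 3526 × 2/3 = 2350.67 px.
Left offset = (3135 − 2350.67)/2 = 392.17 px; top offset = 0.
Upper-left is one-third across and one-third down within the crop:
x = 392.17 + 1 × 2350.67/3 ≈ 1176; y = 0.00 + 1 × 3526.00/3 ≈ 1175.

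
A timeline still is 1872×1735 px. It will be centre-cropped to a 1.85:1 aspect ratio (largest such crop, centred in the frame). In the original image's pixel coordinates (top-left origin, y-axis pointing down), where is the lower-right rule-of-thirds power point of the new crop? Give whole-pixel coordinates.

1872/1735 < 1.85/1, so the 1.85:1 crop keeps the full width 1872 and trims height to 1872 × 1/1.85 = 1011.89 px.
Top offset = (1735 − 1011.89)/2 = 361.55 px; left offset = 0.
Lower-right is two-thirds across and two-thirds down within the crop:
x = 0.00 + 2 × 1872.00/3 ≈ 1248; y = 361.55 + 2 × 1011.89/3 ≈ 1036.

(1248, 1036)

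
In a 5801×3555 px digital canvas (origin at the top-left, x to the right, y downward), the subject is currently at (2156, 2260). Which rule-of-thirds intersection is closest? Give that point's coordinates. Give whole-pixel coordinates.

x = 1934 px, y = 2370 px

Third lines: x ∈ {1934, 3867}, y ∈ {1185, 2370}.
2156 is closer to x = 1934; 2260 is closer to y = 2370.
So the nearest intersection is the lower-left power point.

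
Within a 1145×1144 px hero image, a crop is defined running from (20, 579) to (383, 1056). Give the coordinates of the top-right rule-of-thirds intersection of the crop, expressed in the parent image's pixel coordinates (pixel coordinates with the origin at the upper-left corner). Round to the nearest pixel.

x = 262 px, y = 738 px

Crop width = 383 − 20 = 363 px; one third is 121.00 px.
Crop height = 1056 − 579 = 477 px; one third is 159.00 px.
The top-right point is two-thirds across and one-third down within the crop:
x = 20 + 2 × 121.00 ≈ 262; y = 579 + 1 × 159.00 ≈ 738.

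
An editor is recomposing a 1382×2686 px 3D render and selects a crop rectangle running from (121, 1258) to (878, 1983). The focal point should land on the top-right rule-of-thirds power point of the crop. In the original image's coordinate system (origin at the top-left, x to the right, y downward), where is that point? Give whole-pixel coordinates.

(626, 1500)

Crop width = 878 − 121 = 757 px; one third is 252.33 px.
Crop height = 1983 − 1258 = 725 px; one third is 241.67 px.
The top-right point is two-thirds across and one-third down within the crop:
x = 121 + 2 × 252.33 ≈ 626; y = 1258 + 1 × 241.67 ≈ 1500.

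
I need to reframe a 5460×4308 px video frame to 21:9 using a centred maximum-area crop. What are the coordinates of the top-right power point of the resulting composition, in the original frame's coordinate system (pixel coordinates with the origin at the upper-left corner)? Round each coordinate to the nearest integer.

5460/4308 < 21/9, so the 21:9 crop keeps the full width 5460 and trims height to 5460 × 9/21 = 2340.00 px.
Top offset = (4308 − 2340.00)/2 = 984.00 px; left offset = 0.
Top-right is two-thirds across and one-third down within the crop:
x = 0.00 + 2 × 5460.00/3 ≈ 3640; y = 984.00 + 1 × 2340.00/3 ≈ 1764.

x = 3640 px, y = 1764 px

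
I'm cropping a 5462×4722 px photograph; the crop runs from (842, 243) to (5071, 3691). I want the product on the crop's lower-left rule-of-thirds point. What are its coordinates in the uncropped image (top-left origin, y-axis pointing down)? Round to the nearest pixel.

Crop width = 5071 − 842 = 4229 px; one third is 1409.67 px.
Crop height = 3691 − 243 = 3448 px; one third is 1149.33 px.
The lower-left point is one-third across and two-thirds down within the crop:
x = 842 + 1 × 1409.67 ≈ 2252; y = 243 + 2 × 1149.33 ≈ 2542.

(2252, 2542)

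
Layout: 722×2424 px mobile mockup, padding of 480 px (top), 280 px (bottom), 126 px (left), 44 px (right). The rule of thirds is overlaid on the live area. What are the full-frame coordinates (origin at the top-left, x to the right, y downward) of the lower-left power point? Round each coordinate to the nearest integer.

Content width = 722 − 126 − 44 = 552 px; content height = 2424 − 480 − 280 = 1664 px.
Lower-left is one-third across and two-thirds down within the live area.
x = 126 + 1 × 552/3 = 126 + 184.00 ≈ 310
y = 480 + 2 × 1664/3 = 480 + 1109.33 ≈ 1589

(310, 1589)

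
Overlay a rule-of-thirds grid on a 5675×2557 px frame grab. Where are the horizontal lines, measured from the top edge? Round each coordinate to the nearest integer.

852 px and 1705 px

2557 / 3 = 852.33, so the horizontal lines sit at one and two thirds of 2557.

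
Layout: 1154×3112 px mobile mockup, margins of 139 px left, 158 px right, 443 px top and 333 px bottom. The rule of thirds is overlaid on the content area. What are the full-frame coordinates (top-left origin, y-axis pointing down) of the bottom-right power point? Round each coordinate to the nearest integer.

Content width = 1154 − 139 − 158 = 857 px; content height = 3112 − 443 − 333 = 2336 px.
Bottom-right is two-thirds across and two-thirds down within the content area.
x = 139 + 2 × 857/3 = 139 + 571.33 ≈ 710
y = 443 + 2 × 2336/3 = 443 + 1557.33 ≈ 2000

x = 710 px, y = 2000 px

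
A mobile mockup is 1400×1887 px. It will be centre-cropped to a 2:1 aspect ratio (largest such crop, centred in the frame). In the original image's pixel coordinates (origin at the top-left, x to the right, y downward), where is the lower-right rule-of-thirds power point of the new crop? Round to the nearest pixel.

1400/1887 < 2/1, so the 2:1 crop keeps the full width 1400 and trims height to 1400 × 1/2 = 700.00 px.
Top offset = (1887 − 700.00)/2 = 593.50 px; left offset = 0.
Lower-right is two-thirds across and two-thirds down within the crop:
x = 0.00 + 2 × 1400.00/3 ≈ 933; y = 593.50 + 2 × 700.00/3 ≈ 1060.

x = 933 px, y = 1060 px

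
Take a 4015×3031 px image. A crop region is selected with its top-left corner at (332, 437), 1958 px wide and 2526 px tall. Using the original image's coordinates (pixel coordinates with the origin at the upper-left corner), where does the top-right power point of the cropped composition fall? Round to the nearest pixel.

One third of the crop width 1958 is 652.67 px.
One third of the crop height 2526 is 842.00 px.
The top-right point is two-thirds across and one-third down within the crop:
x = 332 + 2 × 652.67 ≈ 1637; y = 437 + 1 × 842.00 ≈ 1279.

x = 1637 px, y = 1279 px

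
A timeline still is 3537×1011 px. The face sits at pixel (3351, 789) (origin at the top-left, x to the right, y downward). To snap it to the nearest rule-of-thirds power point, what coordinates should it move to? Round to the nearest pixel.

Third lines: x ∈ {1179, 2358}, y ∈ {337, 674}.
3351 is closer to x = 2358; 789 is closer to y = 674.
So the nearest intersection is the lower-right power point.

x = 2358 px, y = 674 px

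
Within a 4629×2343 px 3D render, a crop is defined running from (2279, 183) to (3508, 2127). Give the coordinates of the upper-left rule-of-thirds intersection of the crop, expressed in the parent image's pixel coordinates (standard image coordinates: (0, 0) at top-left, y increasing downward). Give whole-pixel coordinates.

Crop width = 3508 − 2279 = 1229 px; one third is 409.67 px.
Crop height = 2127 − 183 = 1944 px; one third is 648.00 px.
The upper-left point is one-third across and one-third down within the crop:
x = 2279 + 1 × 409.67 ≈ 2689; y = 183 + 1 × 648.00 ≈ 831.

x = 2689 px, y = 831 px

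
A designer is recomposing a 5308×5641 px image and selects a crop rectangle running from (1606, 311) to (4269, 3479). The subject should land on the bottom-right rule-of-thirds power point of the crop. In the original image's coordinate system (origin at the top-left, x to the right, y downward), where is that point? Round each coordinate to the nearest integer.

Crop width = 4269 − 1606 = 2663 px; one third is 887.67 px.
Crop height = 3479 − 311 = 3168 px; one third is 1056.00 px.
The bottom-right point is two-thirds across and two-thirds down within the crop:
x = 1606 + 2 × 887.67 ≈ 3381; y = 311 + 2 × 1056.00 ≈ 2423.

(3381, 2423)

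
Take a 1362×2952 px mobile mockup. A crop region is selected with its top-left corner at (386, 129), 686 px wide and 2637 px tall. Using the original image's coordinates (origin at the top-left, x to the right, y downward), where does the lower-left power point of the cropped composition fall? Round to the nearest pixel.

One third of the crop width 686 is 228.67 px.
One third of the crop height 2637 is 879.00 px.
The lower-left point is one-third across and two-thirds down within the crop:
x = 386 + 1 × 228.67 ≈ 615; y = 129 + 2 × 879.00 ≈ 1887.

(615, 1887)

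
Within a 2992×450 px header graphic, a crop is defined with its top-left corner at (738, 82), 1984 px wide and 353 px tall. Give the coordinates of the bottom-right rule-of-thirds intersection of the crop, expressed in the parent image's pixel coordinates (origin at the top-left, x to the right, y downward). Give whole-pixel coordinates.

(2061, 317)

One third of the crop width 1984 is 661.33 px.
One third of the crop height 353 is 117.67 px.
The bottom-right point is two-thirds across and two-thirds down within the crop:
x = 738 + 2 × 661.33 ≈ 2061; y = 82 + 2 × 117.67 ≈ 317.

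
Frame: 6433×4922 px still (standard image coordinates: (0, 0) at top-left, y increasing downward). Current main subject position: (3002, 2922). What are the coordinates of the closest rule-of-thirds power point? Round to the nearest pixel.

Third lines: x ∈ {2144, 4289}, y ∈ {1641, 3281}.
3002 is closer to x = 2144; 2922 is closer to y = 3281.
So the nearest intersection is the lower-left power point.

(2144, 3281)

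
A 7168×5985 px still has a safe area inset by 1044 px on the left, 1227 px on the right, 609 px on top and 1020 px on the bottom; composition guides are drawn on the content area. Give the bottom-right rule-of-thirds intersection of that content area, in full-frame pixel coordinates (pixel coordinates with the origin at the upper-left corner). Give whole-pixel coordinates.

Content width = 7168 − 1044 − 1227 = 4897 px; content height = 5985 − 609 − 1020 = 4356 px.
Bottom-right is two-thirds across and two-thirds down within the content area.
x = 1044 + 2 × 4897/3 = 1044 + 3264.67 ≈ 4309
y = 609 + 2 × 4356/3 = 609 + 2904.00 ≈ 3513

x = 4309 px, y = 3513 px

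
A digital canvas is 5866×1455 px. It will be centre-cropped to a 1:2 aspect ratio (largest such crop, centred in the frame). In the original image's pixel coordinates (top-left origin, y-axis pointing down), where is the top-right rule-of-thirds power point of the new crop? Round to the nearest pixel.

x = 3054 px, y = 485 px

5866/1455 > 1/2, so the 1:2 crop keeps the full height 1455 and trims width to 1455 × 1/2 = 727.50 px.
Left offset = (5866 − 727.50)/2 = 2569.25 px; top offset = 0.
Top-right is two-thirds across and one-third down within the crop:
x = 2569.25 + 2 × 727.50/3 ≈ 3054; y = 0.00 + 1 × 1455.00/3 ≈ 485.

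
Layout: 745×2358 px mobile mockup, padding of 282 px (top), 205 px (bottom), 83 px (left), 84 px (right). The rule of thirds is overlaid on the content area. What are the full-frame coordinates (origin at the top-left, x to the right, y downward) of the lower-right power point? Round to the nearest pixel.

Content width = 745 − 83 − 84 = 578 px; content height = 2358 − 282 − 205 = 1871 px.
Lower-right is two-thirds across and two-thirds down within the content area.
x = 83 + 2 × 578/3 = 83 + 385.33 ≈ 468
y = 282 + 2 × 1871/3 = 282 + 1247.33 ≈ 1529

(468, 1529)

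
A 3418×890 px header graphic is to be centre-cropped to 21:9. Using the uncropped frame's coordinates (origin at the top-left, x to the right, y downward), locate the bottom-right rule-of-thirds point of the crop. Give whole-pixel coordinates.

(2055, 593)

3418/890 > 21/9, so the 21:9 crop keeps the full height 890 and trims width to 890 × 21/9 = 2076.67 px.
Left offset = (3418 − 2076.67)/2 = 670.67 px; top offset = 0.
Bottom-right is two-thirds across and two-thirds down within the crop:
x = 670.67 + 2 × 2076.67/3 ≈ 2055; y = 0.00 + 2 × 890.00/3 ≈ 593.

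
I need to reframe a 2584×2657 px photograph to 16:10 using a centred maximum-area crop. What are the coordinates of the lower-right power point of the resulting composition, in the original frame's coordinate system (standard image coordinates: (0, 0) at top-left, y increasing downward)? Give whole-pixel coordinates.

2584/2657 < 16/10, so the 16:10 crop keeps the full width 2584 and trims height to 2584 × 10/16 = 1615.00 px.
Top offset = (2657 − 1615.00)/2 = 521.00 px; left offset = 0.
Lower-right is two-thirds across and two-thirds down within the crop:
x = 0.00 + 2 × 2584.00/3 ≈ 1723; y = 521.00 + 2 × 1615.00/3 ≈ 1598.

(1723, 1598)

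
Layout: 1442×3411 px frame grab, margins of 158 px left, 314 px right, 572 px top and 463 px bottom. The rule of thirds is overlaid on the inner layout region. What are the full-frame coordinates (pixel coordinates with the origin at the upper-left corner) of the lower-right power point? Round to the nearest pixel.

x = 805 px, y = 2156 px

Content width = 1442 − 158 − 314 = 970 px; content height = 3411 − 572 − 463 = 2376 px.
Lower-right is two-thirds across and two-thirds down within the inner layout region.
x = 158 + 2 × 970/3 = 158 + 646.67 ≈ 805
y = 572 + 2 × 2376/3 = 572 + 1584.00 ≈ 2156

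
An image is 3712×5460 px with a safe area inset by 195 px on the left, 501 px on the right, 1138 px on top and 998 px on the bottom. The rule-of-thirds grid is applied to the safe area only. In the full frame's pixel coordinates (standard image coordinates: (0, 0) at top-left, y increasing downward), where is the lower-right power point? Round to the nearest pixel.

Content width = 3712 − 195 − 501 = 3016 px; content height = 5460 − 1138 − 998 = 3324 px.
Lower-right is two-thirds across and two-thirds down within the safe area.
x = 195 + 2 × 3016/3 = 195 + 2010.67 ≈ 2206
y = 1138 + 2 × 3324/3 = 1138 + 2216.00 ≈ 3354

(2206, 3354)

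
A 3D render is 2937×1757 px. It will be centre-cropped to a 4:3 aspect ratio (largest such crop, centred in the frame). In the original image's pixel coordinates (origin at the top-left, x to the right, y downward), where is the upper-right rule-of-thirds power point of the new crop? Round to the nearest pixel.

2937/1757 > 4/3, so the 4:3 crop keeps the full height 1757 and trims width to 1757 × 4/3 = 2342.67 px.
Left offset = (2937 − 2342.67)/2 = 297.17 px; top offset = 0.
Upper-right is two-thirds across and one-third down within the crop:
x = 297.17 + 2 × 2342.67/3 ≈ 1859; y = 0.00 + 1 × 1757.00/3 ≈ 586.

(1859, 586)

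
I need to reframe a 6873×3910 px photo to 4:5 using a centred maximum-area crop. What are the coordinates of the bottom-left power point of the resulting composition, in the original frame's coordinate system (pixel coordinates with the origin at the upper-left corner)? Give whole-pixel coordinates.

x = 2915 px, y = 2607 px

6873/3910 > 4/5, so the 4:5 crop keeps the full height 3910 and trims width to 3910 × 4/5 = 3128.00 px.
Left offset = (6873 − 3128.00)/2 = 1872.50 px; top offset = 0.
Bottom-left is one-third across and two-thirds down within the crop:
x = 1872.50 + 1 × 3128.00/3 ≈ 2915; y = 0.00 + 2 × 3910.00/3 ≈ 2607.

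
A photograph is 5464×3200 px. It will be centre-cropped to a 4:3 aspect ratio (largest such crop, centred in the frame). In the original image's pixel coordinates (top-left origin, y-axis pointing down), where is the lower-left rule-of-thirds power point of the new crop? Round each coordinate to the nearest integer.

(2021, 2133)

5464/3200 > 4/3, so the 4:3 crop keeps the full height 3200 and trims width to 3200 × 4/3 = 4266.67 px.
Left offset = (5464 − 4266.67)/2 = 598.67 px; top offset = 0.
Lower-left is one-third across and two-thirds down within the crop:
x = 598.67 + 1 × 4266.67/3 ≈ 2021; y = 0.00 + 2 × 3200.00/3 ≈ 2133.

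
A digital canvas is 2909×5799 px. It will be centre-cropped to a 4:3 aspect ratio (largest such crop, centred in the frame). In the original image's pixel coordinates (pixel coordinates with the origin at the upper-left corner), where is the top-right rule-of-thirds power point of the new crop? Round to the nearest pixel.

2909/5799 < 4/3, so the 4:3 crop keeps the full width 2909 and trims height to 2909 × 3/4 = 2181.75 px.
Top offset = (5799 − 2181.75)/2 = 1808.62 px; left offset = 0.
Top-right is two-thirds across and one-third down within the crop:
x = 0.00 + 2 × 2909.00/3 ≈ 1939; y = 1808.62 + 1 × 2181.75/3 ≈ 2536.

(1939, 2536)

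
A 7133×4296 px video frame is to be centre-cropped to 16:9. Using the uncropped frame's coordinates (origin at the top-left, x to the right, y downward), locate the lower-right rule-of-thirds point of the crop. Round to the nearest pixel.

(4755, 2817)

7133/4296 < 16/9, so the 16:9 crop keeps the full width 7133 and trims height to 7133 × 9/16 = 4012.31 px.
Top offset = (4296 − 4012.31)/2 = 141.84 px; left offset = 0.
Lower-right is two-thirds across and two-thirds down within the crop:
x = 0.00 + 2 × 7133.00/3 ≈ 4755; y = 141.84 + 2 × 4012.31/3 ≈ 2817.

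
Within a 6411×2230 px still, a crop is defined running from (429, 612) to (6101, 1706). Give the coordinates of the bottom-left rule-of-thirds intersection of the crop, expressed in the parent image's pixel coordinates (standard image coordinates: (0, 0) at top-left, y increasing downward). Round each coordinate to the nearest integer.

x = 2320 px, y = 1341 px

Crop width = 6101 − 429 = 5672 px; one third is 1890.67 px.
Crop height = 1706 − 612 = 1094 px; one third is 364.67 px.
The bottom-left point is one-third across and two-thirds down within the crop:
x = 429 + 1 × 1890.67 ≈ 2320; y = 612 + 2 × 364.67 ≈ 1341.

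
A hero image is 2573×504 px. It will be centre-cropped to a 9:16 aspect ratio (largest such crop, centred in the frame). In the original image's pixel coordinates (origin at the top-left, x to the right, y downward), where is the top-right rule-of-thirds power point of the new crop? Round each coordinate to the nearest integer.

2573/504 > 9/16, so the 9:16 crop keeps the full height 504 and trims width to 504 × 9/16 = 283.50 px.
Left offset = (2573 − 283.50)/2 = 1144.75 px; top offset = 0.
Top-right is two-thirds across and one-third down within the crop:
x = 1144.75 + 2 × 283.50/3 ≈ 1334; y = 0.00 + 1 × 504.00/3 ≈ 168.

(1334, 168)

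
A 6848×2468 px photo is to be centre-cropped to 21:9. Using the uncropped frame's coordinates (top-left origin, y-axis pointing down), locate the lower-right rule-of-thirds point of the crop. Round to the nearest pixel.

6848/2468 > 21/9, so the 21:9 crop keeps the full height 2468 and trims width to 2468 × 21/9 = 5758.67 px.
Left offset = (6848 − 5758.67)/2 = 544.67 px; top offset = 0.
Lower-right is two-thirds across and two-thirds down within the crop:
x = 544.67 + 2 × 5758.67/3 ≈ 4384; y = 0.00 + 2 × 2468.00/3 ≈ 1645.

(4384, 1645)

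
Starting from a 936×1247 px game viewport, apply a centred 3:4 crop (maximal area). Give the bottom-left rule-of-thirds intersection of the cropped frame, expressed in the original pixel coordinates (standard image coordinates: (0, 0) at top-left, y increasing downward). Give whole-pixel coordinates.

936/1247 > 3/4, so the 3:4 crop keeps the full height 1247 and trims width to 1247 × 3/4 = 935.25 px.
Left offset = (936 − 935.25)/2 = 0.38 px; top offset = 0.
Bottom-left is one-third across and two-thirds down within the crop:
x = 0.38 + 1 × 935.25/3 ≈ 312; y = 0.00 + 2 × 1247.00/3 ≈ 831.

x = 312 px, y = 831 px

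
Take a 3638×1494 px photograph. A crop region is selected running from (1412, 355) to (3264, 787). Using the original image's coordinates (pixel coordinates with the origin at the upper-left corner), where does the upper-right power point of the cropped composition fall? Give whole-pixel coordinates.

Crop width = 3264 − 1412 = 1852 px; one third is 617.33 px.
Crop height = 787 − 355 = 432 px; one third is 144.00 px.
The upper-right point is two-thirds across and one-third down within the crop:
x = 1412 + 2 × 617.33 ≈ 2647; y = 355 + 1 × 144.00 ≈ 499.

x = 2647 px, y = 499 px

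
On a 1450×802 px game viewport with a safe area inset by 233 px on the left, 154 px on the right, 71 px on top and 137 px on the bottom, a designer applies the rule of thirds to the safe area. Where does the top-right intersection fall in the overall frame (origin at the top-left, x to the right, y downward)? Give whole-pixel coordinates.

Content width = 1450 − 233 − 154 = 1063 px; content height = 802 − 71 − 137 = 594 px.
Top-right is two-thirds across and one-third down within the safe area.
x = 233 + 2 × 1063/3 = 233 + 708.67 ≈ 942
y = 71 + 1 × 594/3 = 71 + 198.00 ≈ 269

(942, 269)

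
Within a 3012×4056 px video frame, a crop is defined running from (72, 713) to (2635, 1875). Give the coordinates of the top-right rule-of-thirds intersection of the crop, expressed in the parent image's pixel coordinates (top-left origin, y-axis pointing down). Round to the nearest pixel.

x = 1781 px, y = 1100 px

Crop width = 2635 − 72 = 2563 px; one third is 854.33 px.
Crop height = 1875 − 713 = 1162 px; one third is 387.33 px.
The top-right point is two-thirds across and one-third down within the crop:
x = 72 + 2 × 854.33 ≈ 1781; y = 713 + 1 × 387.33 ≈ 1100.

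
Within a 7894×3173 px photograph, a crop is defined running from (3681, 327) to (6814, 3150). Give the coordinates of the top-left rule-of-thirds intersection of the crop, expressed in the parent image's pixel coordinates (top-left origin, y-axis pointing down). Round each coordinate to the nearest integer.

(4725, 1268)

Crop width = 6814 − 3681 = 3133 px; one third is 1044.33 px.
Crop height = 3150 − 327 = 2823 px; one third is 941.00 px.
The top-left point is one-third across and one-third down within the crop:
x = 3681 + 1 × 1044.33 ≈ 4725; y = 327 + 1 × 941.00 ≈ 1268.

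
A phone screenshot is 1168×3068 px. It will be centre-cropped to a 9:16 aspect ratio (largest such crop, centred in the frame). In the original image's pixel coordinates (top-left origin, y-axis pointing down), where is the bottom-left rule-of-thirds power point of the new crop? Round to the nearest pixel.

(389, 1880)

1168/3068 < 9/16, so the 9:16 crop keeps the full width 1168 and trims height to 1168 × 16/9 = 2076.44 px.
Top offset = (3068 − 2076.44)/2 = 495.78 px; left offset = 0.
Bottom-left is one-third across and two-thirds down within the crop:
x = 0.00 + 1 × 1168.00/3 ≈ 389; y = 495.78 + 2 × 2076.44/3 ≈ 1880.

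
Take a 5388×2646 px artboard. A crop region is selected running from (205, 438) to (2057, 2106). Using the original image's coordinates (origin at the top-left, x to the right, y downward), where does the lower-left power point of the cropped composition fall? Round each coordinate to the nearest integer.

x = 822 px, y = 1550 px

Crop width = 2057 − 205 = 1852 px; one third is 617.33 px.
Crop height = 2106 − 438 = 1668 px; one third is 556.00 px.
The lower-left point is one-third across and two-thirds down within the crop:
x = 205 + 1 × 617.33 ≈ 822; y = 438 + 2 × 556.00 ≈ 1550.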